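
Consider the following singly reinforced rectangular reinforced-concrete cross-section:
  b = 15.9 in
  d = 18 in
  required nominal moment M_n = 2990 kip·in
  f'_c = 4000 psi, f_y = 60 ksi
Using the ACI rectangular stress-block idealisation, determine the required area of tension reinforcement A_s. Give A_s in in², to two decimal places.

From M_n = 0.85 f'_c a b (d − a/2):
a = d − √(d² − 2M_n/(0.85 f'_c b)) = 18 − √(18² − 2 × 2990/(0.85 × 4 × 15.9)) = 3.392 in.
A_s = 0.85 f'_c a b / f_y = 0.85 × 4 × 3.392 × 15.9 / 60 = 3.056 in².

A_s ≈ 3.06 in²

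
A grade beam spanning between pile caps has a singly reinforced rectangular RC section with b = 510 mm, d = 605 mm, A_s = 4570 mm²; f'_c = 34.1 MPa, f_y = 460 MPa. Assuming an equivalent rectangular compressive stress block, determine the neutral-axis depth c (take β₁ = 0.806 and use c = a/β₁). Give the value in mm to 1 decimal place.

T = A_s f_y = 4570 × 460 = 2102200 N = 2102.2 kN.
Setting C = 0.85 f'_c a b equal to T: a = 2102200/(0.85 × 34.1 × 510) = 142.210 mm.
With β₁ = 0.806, c = a/β₁ = 142.210/0.806 = 176.4 mm.

c ≈ 176.4 mm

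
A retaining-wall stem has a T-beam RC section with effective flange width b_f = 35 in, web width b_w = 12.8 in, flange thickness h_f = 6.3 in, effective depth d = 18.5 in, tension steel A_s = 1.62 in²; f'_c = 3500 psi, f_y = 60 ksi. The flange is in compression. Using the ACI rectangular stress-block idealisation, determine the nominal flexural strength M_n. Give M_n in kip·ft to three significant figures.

M_n ≈ 146 kip·ft

Tension: T = A_s f_y = 1.62 × 60 = 97.2 kips.
Try a within the flange: a = T/(0.85 f'_c b_f) = 97.2/(0.85 × 3.5 × 35) = 0.933 in.
Since a = 0.933 ≤ h_f = 6.3 in, the stress block lies entirely in the flange; analyse as a rectangular beam of width b_f.
M_n = T(d − a/2) = 97.2 × (18.5 − 0.4665) = 1752.9 kip·in.
M_n = 1752.9/12 = 146.08 kip·ft.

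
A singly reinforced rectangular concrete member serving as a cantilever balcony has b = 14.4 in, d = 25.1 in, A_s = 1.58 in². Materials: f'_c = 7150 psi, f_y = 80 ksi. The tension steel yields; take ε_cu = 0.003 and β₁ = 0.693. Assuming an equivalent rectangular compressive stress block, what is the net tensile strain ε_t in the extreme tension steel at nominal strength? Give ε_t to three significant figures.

a = A_s f_y/(0.85 f'_c b) = 1.444 in.
β₁ = 0.693, so c = a/β₁ = 1.444/0.693 = 2.084 in.
From the linear strain diagram with ε_cu = 0.003: ε_t = 0.003 (d − c)/c = 0.003 × (25.1 − 2.084)/2.084 = 0.0331.
Since ε_t ≥ 0.005, the section is tension-controlled.

ε_t ≈ 0.0331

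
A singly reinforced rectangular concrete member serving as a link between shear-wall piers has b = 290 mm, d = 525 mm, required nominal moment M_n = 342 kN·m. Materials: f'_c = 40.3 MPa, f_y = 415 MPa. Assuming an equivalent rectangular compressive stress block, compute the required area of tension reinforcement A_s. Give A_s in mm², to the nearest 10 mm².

A_s ≈ 1680 mm²

With M_n = 0.85 f'_c a b (d − a/2), solve the quadratic for a:
a = d − √(d² − 2M_n/(0.85 f'_c b)) = 525 − √(525² − 2 × 342×10⁶/(0.85 × 40.3 × 290)) = 70.28 mm.
A_s = 0.85 f'_c a b / f_y = 0.85 × 40.3 × 70.28 × 290 / 415 = 1682.3 mm².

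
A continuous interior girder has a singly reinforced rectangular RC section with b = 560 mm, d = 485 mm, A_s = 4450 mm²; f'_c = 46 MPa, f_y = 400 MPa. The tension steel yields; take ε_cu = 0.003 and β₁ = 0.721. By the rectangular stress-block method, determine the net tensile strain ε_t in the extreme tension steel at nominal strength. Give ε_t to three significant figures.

ε_t ≈ 0.00990

a = A_s f_y/(0.85 f'_c b) = 81.29 mm.
β₁ = 0.721, so c = a/β₁ = 81.29/0.721 = 112.75 mm.
From the linear strain diagram with ε_cu = 0.003: ε_t = 0.003 (d − c)/c = 0.003 × (485 − 112.75)/112.75 = 0.00990.
Since ε_t ≥ 0.005, the section is tension-controlled.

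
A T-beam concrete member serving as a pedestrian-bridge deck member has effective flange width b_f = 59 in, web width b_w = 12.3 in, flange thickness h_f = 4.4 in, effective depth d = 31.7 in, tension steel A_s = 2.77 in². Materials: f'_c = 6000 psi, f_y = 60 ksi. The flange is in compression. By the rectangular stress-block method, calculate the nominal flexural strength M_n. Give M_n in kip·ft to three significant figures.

M_n ≈ 435 kip·ft

Tension: T = A_s f_y = 2.77 × 60 = 166.2 kips.
Try a within the flange: a = T/(0.85 f'_c b_f) = 166.2/(0.85 × 6 × 59) = 0.552 in.
Since a = 0.552 ≤ h_f = 4.4 in, the stress block lies entirely in the flange; analyse as a rectangular beam of width b_f.
M_n = T(d − a/2) = 166.2 × (31.7 − 0.276) = 5222.7 kip·in.
M_n = 5222.7/12 = 435.23 kip·ft.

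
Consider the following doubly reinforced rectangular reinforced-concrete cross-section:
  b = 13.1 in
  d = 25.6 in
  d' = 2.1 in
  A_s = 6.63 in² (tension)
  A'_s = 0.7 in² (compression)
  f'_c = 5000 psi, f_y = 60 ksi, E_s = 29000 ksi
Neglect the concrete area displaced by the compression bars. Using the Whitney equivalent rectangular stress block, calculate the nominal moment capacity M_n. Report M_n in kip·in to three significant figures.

Assume both steels yield.
a = (A_s − A'_s) f_y/(0.85 f'_c b) = (6.63 − 0.7) × 60/(0.85 × 5 × 13.1) = 6.391 in.
c = a/β₁ = 6.391/0.8 = 7.989 in; ε'_s = 0.003(c − d')/c = 0.0022 ≥ ε_y = 0.0021, so the compression steel yields.
M_n = (A_s − A'_s) f_y (d − a/2) + A'_s f_y (d − d') = 355.8 × (25.6 − 3.1955) + 42 × (25.6 − 2.1) = 7971.5 + 987.0 = 8958.5 kip·in.

M_n ≈ 8960 kip·in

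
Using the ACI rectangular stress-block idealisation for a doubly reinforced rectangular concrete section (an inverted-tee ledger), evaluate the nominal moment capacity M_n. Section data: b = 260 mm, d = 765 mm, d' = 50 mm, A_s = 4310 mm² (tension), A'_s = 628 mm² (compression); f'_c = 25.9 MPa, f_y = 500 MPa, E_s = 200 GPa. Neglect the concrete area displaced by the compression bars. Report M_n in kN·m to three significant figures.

M_n ≈ 1340 kN·m

Assume both tension and compression steel yield.
Net tension couple steel: A_s − A'_s = 3682 mm².
a = (A_s − A'_s) f_y / (0.85 f'_c b) = 1841000/(0.85 × 25.9 × 260) = 321.63 mm.
c = a/β₁ = 321.63/0.85 = 378.39 mm; ε'_s = 0.003(c − d')/c = 0.0026 ≥ f_y/E_s = 0.0025, so compression steel does yield.
M_n = (A_s − A'_s) f_y (d − a/2) + A'_s f_y (d − d') = [1841000 × (765 − 160.815) + 314000 × (765 − 50)] × 10⁻⁶ = 1112.30 + 224.51 = 1336.81 kN·m.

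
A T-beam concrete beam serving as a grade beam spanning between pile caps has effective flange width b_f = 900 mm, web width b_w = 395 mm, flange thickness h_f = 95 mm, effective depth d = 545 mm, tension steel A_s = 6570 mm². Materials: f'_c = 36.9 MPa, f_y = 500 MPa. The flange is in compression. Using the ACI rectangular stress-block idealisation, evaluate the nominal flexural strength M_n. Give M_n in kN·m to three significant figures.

Tension: T = A_s f_y = 6570 × 500 = 3285000 N.
Try a within the flange: a = T/(0.85 f'_c b_f) = 3285000/(0.85 × 36.9 × 900) = 116.37 mm.
a = 116.37 > h_f = 95 mm: the block extends into the web. Split into flange-overhang and web parts.
C_f = 0.85 f'_c (b_f − b_w) h_f = 0.85 × 36.9 × (900 − 395) × 95 = 1504736 N.
Remaining web compression depth: a_w = (T − C_f)/(0.85 f'_c b_w) = (3285000 − 1504736)/(0.85 × 36.9 × 395) = 143.70 mm.
M_n = C_f(d − h_f/2) + (T − C_f)(d − a_w/2) = 1504736 × (545 − 47.5) + 1780264 × (545 − 71.85) = 748.61 + 842.33 = 1590.94 × 10⁶ N·mm.
M_n = 1590.94 kN·m.

M_n ≈ 1590 kN·m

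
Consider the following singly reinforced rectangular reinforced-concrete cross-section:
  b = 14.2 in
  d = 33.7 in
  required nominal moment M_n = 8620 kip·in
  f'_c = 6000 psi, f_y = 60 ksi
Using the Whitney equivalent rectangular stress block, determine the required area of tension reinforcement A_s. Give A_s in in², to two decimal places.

A_s ≈ 4.51 in²

From M_n = 0.85 f'_c a b (d − a/2):
a = d − √(d² − 2M_n/(0.85 f'_c b)) = 33.7 − √(33.7² − 2 × 8620/(0.85 × 6 × 14.2)) = 3.739 in.
A_s = 0.85 f'_c a b / f_y = 0.85 × 6 × 3.739 × 14.2 / 60 = 4.513 in².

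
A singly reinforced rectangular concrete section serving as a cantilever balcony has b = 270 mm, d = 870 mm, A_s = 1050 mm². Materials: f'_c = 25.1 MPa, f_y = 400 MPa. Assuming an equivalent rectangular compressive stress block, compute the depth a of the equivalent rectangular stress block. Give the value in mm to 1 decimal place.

T = A_s f_y = 1050 × 400 = 420000 N = 420 kN.
Setting C = 0.85 f'_c a b equal to T: a = 420000/(0.85 × 25.1 × 270) = 72.9 mm.

a ≈ 72.9 mm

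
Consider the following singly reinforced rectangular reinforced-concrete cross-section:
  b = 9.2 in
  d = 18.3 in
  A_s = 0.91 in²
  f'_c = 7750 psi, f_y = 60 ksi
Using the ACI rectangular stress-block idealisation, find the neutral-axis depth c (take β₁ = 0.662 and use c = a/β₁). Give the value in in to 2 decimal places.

c ≈ 1.36 in

T = A_s f_y = 0.91 × 60 = 54.6 kips.
a = T/(0.85 f'_c b) = 54.6/(0.85 × 7.75 × 9.2) = 0.9009 in.
With β₁ = 0.662, c = a/β₁ = 0.9009/0.662 = 1.36 in.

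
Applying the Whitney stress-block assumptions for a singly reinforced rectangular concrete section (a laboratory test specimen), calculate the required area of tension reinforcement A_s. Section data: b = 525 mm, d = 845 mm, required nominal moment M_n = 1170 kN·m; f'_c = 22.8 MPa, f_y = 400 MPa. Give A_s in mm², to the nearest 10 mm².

A_s ≈ 3800 mm²

With M_n = 0.85 f'_c a b (d − a/2), solve the quadratic for a:
a = d − √(d² − 2M_n/(0.85 f'_c b)) = 845 − √(845² − 2 × 1170×10⁶/(0.85 × 22.8 × 525)) = 149.27 mm.
A_s = 0.85 f'_c a b / f_y = 0.85 × 22.8 × 149.27 × 525 / 400 = 3796.9 mm².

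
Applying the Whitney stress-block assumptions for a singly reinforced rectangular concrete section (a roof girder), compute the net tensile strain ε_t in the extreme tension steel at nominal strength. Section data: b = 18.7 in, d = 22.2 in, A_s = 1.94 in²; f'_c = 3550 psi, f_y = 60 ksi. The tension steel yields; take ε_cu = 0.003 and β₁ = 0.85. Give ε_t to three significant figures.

a = A_s f_y/(0.85 f'_c b) = 2.063 in.
β₁ = 0.85, so c = a/β₁ = 2.063/0.85 = 2.427 in.
From the linear strain diagram with ε_cu = 0.003: ε_t = 0.003 (d − c)/c = 0.003 × (22.2 − 2.427)/2.427 = 0.0244.
Since ε_t ≥ 0.005, the section is tension-controlled.

ε_t ≈ 0.0244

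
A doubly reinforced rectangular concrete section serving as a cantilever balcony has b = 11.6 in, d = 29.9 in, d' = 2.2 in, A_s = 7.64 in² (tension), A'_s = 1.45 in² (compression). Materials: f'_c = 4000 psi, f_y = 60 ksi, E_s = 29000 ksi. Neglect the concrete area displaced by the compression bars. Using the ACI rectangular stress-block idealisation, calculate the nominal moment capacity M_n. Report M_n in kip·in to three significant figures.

Assume both steels yield.
a = (A_s − A'_s) f_y/(0.85 f'_c b) = (7.64 − 1.45) × 60/(0.85 × 4 × 11.6) = 9.417 in.
c = a/β₁ = 9.417/0.85 = 11.079 in; ε'_s = 0.003(c − d')/c = 0.0024 ≥ ε_y = 0.0021, so the compression steel yields.
M_n = (A_s − A'_s) f_y (d − a/2) + A'_s f_y (d − d') = 371.4 × (29.9 − 4.7085) + 87 × (29.9 − 2.2) = 9356.1 + 2409.9 = 11766.0 kip·in.

M_n ≈ 11800 kip·in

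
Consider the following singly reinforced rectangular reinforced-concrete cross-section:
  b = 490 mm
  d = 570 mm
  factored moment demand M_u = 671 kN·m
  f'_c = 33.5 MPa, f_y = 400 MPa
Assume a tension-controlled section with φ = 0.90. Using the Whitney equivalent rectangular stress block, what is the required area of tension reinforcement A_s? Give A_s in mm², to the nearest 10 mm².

M_n = M_u/φ = 671/0.90 = 745.556 kN·m.
With M_n = 0.85 f'_c a b (d − a/2), solve the quadratic for a:
a = d − √(d² − 2M_n/(0.85 f'_c b)) = 570 − √(570² − 2 × 745.556×10⁶/(0.85 × 33.5 × 490)) = 103.06 mm.
A_s = 0.85 f'_c a b / f_y = 0.85 × 33.5 × 103.06 × 490 / 400 = 3594.9 mm².

A_s ≈ 3590 mm²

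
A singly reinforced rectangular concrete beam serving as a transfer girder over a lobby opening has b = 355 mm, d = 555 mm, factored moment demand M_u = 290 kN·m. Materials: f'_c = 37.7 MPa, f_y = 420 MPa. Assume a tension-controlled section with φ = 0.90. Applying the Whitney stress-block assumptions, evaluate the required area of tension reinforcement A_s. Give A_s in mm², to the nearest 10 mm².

A_s ≈ 1450 mm²

M_n = M_u/φ = 290/0.90 = 322.222 kN·m.
With M_n = 0.85 f'_c a b (d − a/2), solve the quadratic for a:
a = d − √(d² − 2M_n/(0.85 f'_c b)) = 555 − √(555² − 2 × 322.222×10⁶/(0.85 × 37.7 × 355)) = 53.63 mm.
A_s = 0.85 f'_c a b / f_y = 0.85 × 37.7 × 53.63 × 355 / 420 = 1452.6 mm².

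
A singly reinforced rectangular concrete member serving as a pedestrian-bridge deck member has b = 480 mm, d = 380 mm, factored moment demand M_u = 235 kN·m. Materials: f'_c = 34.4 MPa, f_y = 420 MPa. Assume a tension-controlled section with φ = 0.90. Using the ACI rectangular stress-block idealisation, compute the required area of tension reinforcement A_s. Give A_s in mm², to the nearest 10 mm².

A_s ≈ 1760 mm²

M_n = M_u/φ = 235/0.90 = 261.111 kN·m.
With M_n = 0.85 f'_c a b (d − a/2), solve the quadratic for a:
a = d − √(d² − 2M_n/(0.85 f'_c b)) = 380 − √(380² − 2 × 261.111×10⁶/(0.85 × 34.4 × 480)) = 52.60 mm.
A_s = 0.85 f'_c a b / f_y = 0.85 × 34.4 × 52.60 × 480 / 420 = 1757.7 mm².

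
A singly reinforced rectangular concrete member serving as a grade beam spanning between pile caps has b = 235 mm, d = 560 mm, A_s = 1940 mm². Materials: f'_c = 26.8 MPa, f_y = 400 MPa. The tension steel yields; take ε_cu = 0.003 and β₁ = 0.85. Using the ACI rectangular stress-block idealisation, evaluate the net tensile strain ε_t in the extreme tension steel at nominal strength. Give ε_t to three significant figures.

a = A_s f_y/(0.85 f'_c b) = 144.96 mm.
β₁ = 0.85, so c = a/β₁ = 144.96/0.85 = 170.54 mm.
From the linear strain diagram with ε_cu = 0.003: ε_t = 0.003 (d − c)/c = 0.003 × (560 − 170.54)/170.54 = 0.00685.
Since ε_t ≥ 0.005, the section is tension-controlled.

ε_t ≈ 0.00685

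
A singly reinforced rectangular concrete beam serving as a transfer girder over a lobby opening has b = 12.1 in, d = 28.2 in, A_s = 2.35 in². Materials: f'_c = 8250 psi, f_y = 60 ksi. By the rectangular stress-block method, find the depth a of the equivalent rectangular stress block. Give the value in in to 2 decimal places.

a ≈ 1.66 in

T = A_s f_y = 2.35 × 60 = 141 kips.
a = T/(0.85 f'_c b) = 141/(0.85 × 8.25 × 12.1) = 1.66 in.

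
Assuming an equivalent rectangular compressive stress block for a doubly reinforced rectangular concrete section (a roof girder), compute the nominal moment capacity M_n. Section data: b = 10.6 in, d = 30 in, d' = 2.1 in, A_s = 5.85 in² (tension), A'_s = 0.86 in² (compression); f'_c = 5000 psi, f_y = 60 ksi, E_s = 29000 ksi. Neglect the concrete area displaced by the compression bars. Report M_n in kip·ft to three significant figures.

M_n ≈ 786 kip·ft

Assume both steels yield.
a = (A_s − A'_s) f_y/(0.85 f'_c b) = (5.85 − 0.86) × 60/(0.85 × 5 × 10.6) = 6.646 in.
c = a/β₁ = 6.646/0.8 = 8.308 in; ε'_s = 0.003(c − d')/c = 0.0022 ≥ ε_y = 0.0021, so the compression steel yields.
M_n = (A_s − A'_s) f_y (d − a/2) + A'_s f_y (d − d') = 299.4 × (30 − 3.323) + 51.6 × (30 − 2.1) = 7987.1 + 1439.6 = 9426.7 kip·in = 9426.7/12 = 785.56 kip·ft.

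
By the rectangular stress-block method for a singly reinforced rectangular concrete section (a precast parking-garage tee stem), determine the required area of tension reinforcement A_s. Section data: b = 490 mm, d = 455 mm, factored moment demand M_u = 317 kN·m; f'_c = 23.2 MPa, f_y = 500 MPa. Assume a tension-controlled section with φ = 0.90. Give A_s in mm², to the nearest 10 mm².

M_n = M_u/φ = 317/0.90 = 352.222 kN·m.
With M_n = 0.85 f'_c a b (d − a/2), solve the quadratic for a:
a = d − √(d² − 2M_n/(0.85 f'_c b)) = 455 − √(455² − 2 × 352.222×10⁶/(0.85 × 23.2 × 490)) = 88.77 mm.
A_s = 0.85 f'_c a b / f_y = 0.85 × 23.2 × 88.77 × 490 / 500 = 1715.5 mm².

A_s ≈ 1720 mm²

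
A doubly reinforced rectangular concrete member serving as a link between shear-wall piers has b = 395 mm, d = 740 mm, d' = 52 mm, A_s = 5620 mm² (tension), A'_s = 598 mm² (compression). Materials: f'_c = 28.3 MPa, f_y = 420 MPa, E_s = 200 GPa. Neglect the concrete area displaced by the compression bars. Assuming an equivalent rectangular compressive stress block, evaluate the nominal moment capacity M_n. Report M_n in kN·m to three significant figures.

M_n ≈ 1500 kN·m

Assume both tension and compression steel yield.
Net tension couple steel: A_s − A'_s = 5022 mm².
a = (A_s − A'_s) f_y / (0.85 f'_c b) = 2109240/(0.85 × 28.3 × 395) = 221.98 mm.
c = a/β₁ = 221.98/0.848 = 261.77 mm; ε'_s = 0.003(c − d')/c = 0.0024 ≥ f_y/E_s = 0.0021, so compression steel does yield.
M_n = (A_s − A'_s) f_y (d − a/2) + A'_s f_y (d − d') = [2109240 × (740 − 110.99) + 251160 × (740 − 52)] × 10⁻⁶ = 1326.73 + 172.80 = 1499.53 kN·m.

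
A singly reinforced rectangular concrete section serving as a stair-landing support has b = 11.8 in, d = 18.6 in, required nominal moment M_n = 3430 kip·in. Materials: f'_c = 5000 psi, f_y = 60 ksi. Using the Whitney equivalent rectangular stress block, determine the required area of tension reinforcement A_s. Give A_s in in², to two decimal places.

From M_n = 0.85 f'_c a b (d − a/2):
a = d − √(d² − 2M_n/(0.85 f'_c b)) = 18.6 − √(18.6² − 2 × 3430/(0.85 × 5 × 11.8)) = 4.137 in.
A_s = 0.85 f'_c a b / f_y = 0.85 × 5 × 4.137 × 11.8 / 60 = 3.458 in².

A_s ≈ 3.46 in²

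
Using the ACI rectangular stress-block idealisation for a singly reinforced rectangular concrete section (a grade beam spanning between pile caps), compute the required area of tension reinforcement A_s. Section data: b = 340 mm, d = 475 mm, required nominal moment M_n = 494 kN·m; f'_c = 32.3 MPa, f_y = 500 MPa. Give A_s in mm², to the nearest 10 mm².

A_s ≈ 2410 mm²

With M_n = 0.85 f'_c a b (d − a/2), solve the quadratic for a:
a = d − √(d² − 2M_n/(0.85 f'_c b)) = 475 − √(475² − 2 × 494×10⁶/(0.85 × 32.3 × 340)) = 128.90 mm.
A_s = 0.85 f'_c a b / f_y = 0.85 × 32.3 × 128.90 × 340 / 500 = 2406.5 mm².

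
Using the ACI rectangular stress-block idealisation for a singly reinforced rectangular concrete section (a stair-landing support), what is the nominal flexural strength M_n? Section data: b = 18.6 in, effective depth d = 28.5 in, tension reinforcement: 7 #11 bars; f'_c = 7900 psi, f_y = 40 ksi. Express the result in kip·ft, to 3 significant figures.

M_n ≈ 974 kip·ft

A_s = 7 × 1.56 = 10.92 in².
T = A_s f_y = 10.92 × 40 = 436.8 kips.
a = T/(0.85 f'_c b) = 436.8/(0.85 × 7.9 × 18.6) = 3.497 in.
M_n = T(d − a/2) = 436.8 × (28.5 − 1.7485) = 11685.1 kip·in = 11685.1/12 = 973.76 kip·ft.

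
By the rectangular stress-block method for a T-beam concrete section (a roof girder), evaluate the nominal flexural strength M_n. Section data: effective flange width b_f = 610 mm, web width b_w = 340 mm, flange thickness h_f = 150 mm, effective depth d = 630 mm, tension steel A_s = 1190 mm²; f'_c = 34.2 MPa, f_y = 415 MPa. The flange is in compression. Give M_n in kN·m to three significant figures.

Tension: T = A_s f_y = 1190 × 415 = 493850 N.
Try a within the flange: a = T/(0.85 f'_c b_f) = 493850/(0.85 × 34.2 × 610) = 27.85 mm.
Since a = 27.85 ≤ h_f = 150 mm, the stress block lies entirely in the flange; analyse as a rectangular beam of width b_f.
M_n = T(d − a/2) = 493850 × (630 − 13.925) = 304.25 × 10⁶ N·mm.
M_n = 304.25 kN·m.

M_n ≈ 304 kN·m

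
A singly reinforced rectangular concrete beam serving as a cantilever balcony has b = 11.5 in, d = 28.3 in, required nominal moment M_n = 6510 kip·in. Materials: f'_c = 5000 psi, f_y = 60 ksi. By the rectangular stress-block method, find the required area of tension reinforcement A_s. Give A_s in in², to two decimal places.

From M_n = 0.85 f'_c a b (d − a/2):
a = d − √(d² − 2M_n/(0.85 f'_c b)) = 28.3 − √(28.3² − 2 × 6510/(0.85 × 5 × 11.5)) = 5.181 in.
A_s = 0.85 f'_c a b / f_y = 0.85 × 5 × 5.181 × 11.5 / 60 = 4.220 in².

A_s ≈ 4.22 in²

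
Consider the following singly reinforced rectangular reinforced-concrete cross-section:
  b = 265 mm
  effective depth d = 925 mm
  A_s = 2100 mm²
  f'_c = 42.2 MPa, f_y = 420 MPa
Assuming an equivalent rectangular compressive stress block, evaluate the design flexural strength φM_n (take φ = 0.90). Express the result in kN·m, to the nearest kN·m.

T = A_s f_y = 2100 × 420 = 882000 N = 882 kN.
From C = T: a = T/(0.85 f'_c b) = 882000/(0.85 × 42.2 × 265) = 92.79 mm.
M_n = T(d − a/2) = 882 kN × (925 − 46.395) mm = 774.93 kN·m.
φM_n = 0.90 × 774.93 = 697.44 kN·m.

φM_n ≈ 697 kN·m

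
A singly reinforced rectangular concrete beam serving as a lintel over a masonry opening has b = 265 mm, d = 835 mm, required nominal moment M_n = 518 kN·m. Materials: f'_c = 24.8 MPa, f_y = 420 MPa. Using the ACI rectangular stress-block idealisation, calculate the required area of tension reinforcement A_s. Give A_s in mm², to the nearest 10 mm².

With M_n = 0.85 f'_c a b (d − a/2), solve the quadratic for a:
a = d − √(d² − 2M_n/(0.85 f'_c b)) = 835 − √(835² − 2 × 518×10⁶/(0.85 × 24.8 × 265)) = 119.62 mm.
A_s = 0.85 f'_c a b / f_y = 0.85 × 24.8 × 119.62 × 265 / 420 = 1591.0 mm².

A_s ≈ 1590 mm²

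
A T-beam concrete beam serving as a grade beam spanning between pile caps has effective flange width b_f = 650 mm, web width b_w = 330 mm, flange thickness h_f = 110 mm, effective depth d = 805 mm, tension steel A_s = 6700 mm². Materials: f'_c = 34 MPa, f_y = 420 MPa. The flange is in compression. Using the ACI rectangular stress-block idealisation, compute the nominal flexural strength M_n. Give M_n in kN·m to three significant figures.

M_n ≈ 2040 kN·m

Tension: T = A_s f_y = 6700 × 420 = 2814000 N.
Try a within the flange: a = T/(0.85 f'_c b_f) = 2814000/(0.85 × 34 × 650) = 149.80 mm.
a = 149.80 > h_f = 110 mm: the block extends into the web. Split into flange-overhang and web parts.
C_f = 0.85 f'_c (b_f − b_w) h_f = 0.85 × 34 × (650 − 330) × 110 = 1017280 N.
Remaining web compression depth: a_w = (T − C_f)/(0.85 f'_c b_w) = (2814000 − 1017280)/(0.85 × 34 × 330) = 188.39 mm.
M_n = C_f(d − h_f/2) + (T − C_f)(d − a_w/2) = 1017280 × (805 − 55) + 1796720 × (805 − 94.195) = 762.96 + 1277.12 = 2040.08 × 10⁶ N·mm.
M_n = 2040.08 kN·m.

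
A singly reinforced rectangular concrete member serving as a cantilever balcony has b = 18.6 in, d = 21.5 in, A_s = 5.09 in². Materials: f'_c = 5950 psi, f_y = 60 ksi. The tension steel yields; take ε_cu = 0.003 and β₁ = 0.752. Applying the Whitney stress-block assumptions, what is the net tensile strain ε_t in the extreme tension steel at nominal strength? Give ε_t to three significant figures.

a = A_s f_y/(0.85 f'_c b) = 3.247 in.
β₁ = 0.752, so c = a/β₁ = 3.247/0.752 = 4.318 in.
From the linear strain diagram with ε_cu = 0.003: ε_t = 0.003 (d − c)/c = 0.003 × (21.5 − 4.318)/4.318 = 0.0119.
Since ε_t ≥ 0.005, the section is tension-controlled.

ε_t ≈ 0.0119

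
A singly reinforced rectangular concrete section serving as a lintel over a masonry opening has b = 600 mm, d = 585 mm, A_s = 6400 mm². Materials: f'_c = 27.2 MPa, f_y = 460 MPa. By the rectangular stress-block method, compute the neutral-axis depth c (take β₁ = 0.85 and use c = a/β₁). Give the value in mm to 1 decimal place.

T = A_s f_y = 6400 × 460 = 2944000 N = 2944 kN.
Setting C = 0.85 f'_c a b equal to T: a = 2944000/(0.85 × 27.2 × 600) = 212.226 mm.
With β₁ = 0.85, c = a/β₁ = 212.226/0.85 = 249.7 mm.

c ≈ 249.7 mm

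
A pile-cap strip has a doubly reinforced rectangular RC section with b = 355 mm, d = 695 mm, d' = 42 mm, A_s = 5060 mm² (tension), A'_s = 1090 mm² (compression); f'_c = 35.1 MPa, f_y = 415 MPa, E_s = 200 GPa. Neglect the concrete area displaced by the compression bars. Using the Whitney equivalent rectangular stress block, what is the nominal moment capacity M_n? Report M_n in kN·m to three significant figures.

Assume both tension and compression steel yield.
Net tension couple steel: A_s − A'_s = 3970 mm².
a = (A_s − A'_s) f_y / (0.85 f'_c b) = 1647550/(0.85 × 35.1 × 355) = 155.56 mm.
c = a/β₁ = 155.56/0.799 = 194.69 mm; ε'_s = 0.003(c − d')/c = 0.0024 ≥ f_y/E_s = 0.0021, so compression steel does yield.
M_n = (A_s − A'_s) f_y (d − a/2) + A'_s f_y (d − d') = [1647550 × (695 − 77.78) + 452350 × (695 − 42)] × 10⁻⁶ = 1016.90 + 295.38 = 1312.28 kN·m.

M_n ≈ 1310 kN·m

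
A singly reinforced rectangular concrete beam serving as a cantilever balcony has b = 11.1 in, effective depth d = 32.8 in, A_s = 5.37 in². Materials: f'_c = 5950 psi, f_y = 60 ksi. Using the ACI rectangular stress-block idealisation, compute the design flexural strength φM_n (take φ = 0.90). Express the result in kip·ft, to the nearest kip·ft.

φM_n ≈ 723 kip·ft

T = A_s f_y = 5.37 × 60 = 322.2 kips.
a = T/(0.85 f'_c b) = 322.2/(0.85 × 5.95 × 11.1) = 5.739 in.
M_n = T(d − a/2) = 322.2 × (32.8 − 2.8695) = 9643.6 kip·in = 9643.6/12 = 803.63 kip·ft.
φM_n = 0.90 × 803.63 = 723.27 kip·ft.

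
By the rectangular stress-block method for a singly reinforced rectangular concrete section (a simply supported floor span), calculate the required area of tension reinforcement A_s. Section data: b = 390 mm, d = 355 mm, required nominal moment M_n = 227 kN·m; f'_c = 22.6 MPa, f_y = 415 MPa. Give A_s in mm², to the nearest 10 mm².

A_s ≈ 1790 mm²

With M_n = 0.85 f'_c a b (d − a/2), solve the quadratic for a:
a = d − √(d² − 2M_n/(0.85 f'_c b)) = 355 − √(355² − 2 × 227×10⁶/(0.85 × 22.6 × 390)) = 99.21 mm.
A_s = 0.85 f'_c a b / f_y = 0.85 × 22.6 × 99.21 × 390 / 415 = 1791.0 mm².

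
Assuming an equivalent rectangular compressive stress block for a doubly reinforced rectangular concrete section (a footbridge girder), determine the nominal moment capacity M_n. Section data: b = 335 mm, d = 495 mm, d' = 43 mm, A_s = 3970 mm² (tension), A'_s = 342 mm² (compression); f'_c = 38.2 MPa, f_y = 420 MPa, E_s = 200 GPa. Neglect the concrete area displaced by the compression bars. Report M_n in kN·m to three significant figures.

M_n ≈ 712 kN·m

Assume both tension and compression steel yield.
Net tension couple steel: A_s − A'_s = 3628 mm².
a = (A_s − A'_s) f_y / (0.85 f'_c b) = 1523760/(0.85 × 38.2 × 335) = 140.08 mm.
c = a/β₁ = 140.08/0.777 = 180.28 mm; ε'_s = 0.003(c − d')/c = 0.0023 ≥ f_y/E_s = 0.0021, so compression steel does yield.
M_n = (A_s − A'_s) f_y (d − a/2) + A'_s f_y (d − d') = [1523760 × (495 − 70.04) + 143640 × (495 − 43)] × 10⁻⁶ = 647.54 + 64.93 = 712.47 kN·m.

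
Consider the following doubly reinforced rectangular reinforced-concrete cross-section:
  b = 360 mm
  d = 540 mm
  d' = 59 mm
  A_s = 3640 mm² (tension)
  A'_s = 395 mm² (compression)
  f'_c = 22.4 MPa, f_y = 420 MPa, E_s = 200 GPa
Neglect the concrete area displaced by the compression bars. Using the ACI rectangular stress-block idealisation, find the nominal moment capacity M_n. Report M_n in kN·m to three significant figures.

Assume both tension and compression steel yield.
Net tension couple steel: A_s − A'_s = 3245 mm².
a = (A_s − A'_s) f_y / (0.85 f'_c b) = 1362900/(0.85 × 22.4 × 360) = 198.84 mm.
c = a/β₁ = 198.84/0.85 = 233.93 mm; ε'_s = 0.003(c − d')/c = 0.0022 ≥ f_y/E_s = 0.0021, so compression steel does yield.
M_n = (A_s − A'_s) f_y (d − a/2) + A'_s f_y (d − d') = [1362900 × (540 − 99.42) + 165900 × (540 − 59)] × 10⁻⁶ = 600.47 + 79.80 = 680.27 kN·m.

M_n ≈ 680 kN·m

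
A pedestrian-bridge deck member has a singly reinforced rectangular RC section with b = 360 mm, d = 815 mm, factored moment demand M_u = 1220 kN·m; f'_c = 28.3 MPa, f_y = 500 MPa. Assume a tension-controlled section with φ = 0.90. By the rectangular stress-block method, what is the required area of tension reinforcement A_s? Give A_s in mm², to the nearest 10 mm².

M_n = M_u/φ = 1220/0.90 = 1355.56 kN·m.
With M_n = 0.85 f'_c a b (d − a/2), solve the quadratic for a:
a = d − √(d² − 2M_n/(0.85 f'_c b)) = 815 − √(815² − 2 × 1355.56×10⁶/(0.85 × 28.3 × 360)) = 222.42 mm.
A_s = 0.85 f'_c a b / f_y = 0.85 × 28.3 × 222.42 × 360 / 500 = 3852.2 mm².

A_s ≈ 3850 mm²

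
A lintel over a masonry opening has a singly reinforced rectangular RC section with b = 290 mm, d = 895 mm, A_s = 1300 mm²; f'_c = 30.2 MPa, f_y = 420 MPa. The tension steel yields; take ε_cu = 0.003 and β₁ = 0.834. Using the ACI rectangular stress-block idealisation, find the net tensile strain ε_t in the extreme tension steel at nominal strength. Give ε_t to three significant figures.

a = A_s f_y/(0.85 f'_c b) = 73.34 mm.
β₁ = 0.834, so c = a/β₁ = 73.34/0.834 = 87.94 mm.
From the linear strain diagram with ε_cu = 0.003: ε_t = 0.003 (d − c)/c = 0.003 × (895 − 87.94)/87.94 = 0.0275.
Since ε_t ≥ 0.005, the section is tension-controlled.

ε_t ≈ 0.0275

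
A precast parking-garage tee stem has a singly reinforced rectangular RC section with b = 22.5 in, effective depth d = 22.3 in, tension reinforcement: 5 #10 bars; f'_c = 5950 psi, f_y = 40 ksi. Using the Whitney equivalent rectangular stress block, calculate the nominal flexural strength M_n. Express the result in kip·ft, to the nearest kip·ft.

A_s = 5 × 1.27 = 6.35 in².
T = A_s f_y = 6.35 × 40 = 254 kips.
a = T/(0.85 f'_c b) = 254/(0.85 × 5.95 × 22.5) = 2.232 in.
M_n = T(d − a/2) = 254 × (22.3 − 1.116) = 5380.7 kip·in = 5380.7/12 = 448.39 kip·ft.

M_n ≈ 448 kip·ft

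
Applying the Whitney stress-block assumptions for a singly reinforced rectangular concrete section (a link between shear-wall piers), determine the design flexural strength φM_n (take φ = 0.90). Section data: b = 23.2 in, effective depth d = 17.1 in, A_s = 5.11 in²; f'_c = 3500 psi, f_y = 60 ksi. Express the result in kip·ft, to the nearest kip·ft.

T = A_s f_y = 5.11 × 60 = 306.6 kips.
a = T/(0.85 f'_c b) = 306.6/(0.85 × 3.5 × 23.2) = 4.442 in.
M_n = T(d − a/2) = 306.6 × (17.1 − 2.221) = 4561.9 kip·in = 4561.9/12 = 380.16 kip·ft.
φM_n = 0.90 × 380.16 = 342.14 kip·ft.

φM_n ≈ 342 kip·ft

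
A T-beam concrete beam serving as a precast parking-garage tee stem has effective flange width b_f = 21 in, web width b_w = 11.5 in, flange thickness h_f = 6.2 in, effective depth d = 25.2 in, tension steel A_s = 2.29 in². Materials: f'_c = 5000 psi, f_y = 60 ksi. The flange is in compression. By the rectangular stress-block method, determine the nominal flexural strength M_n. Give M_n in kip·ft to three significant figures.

Tension: T = A_s f_y = 2.29 × 60 = 137.4 kips.
Try a within the flange: a = T/(0.85 f'_c b_f) = 137.4/(0.85 × 5 × 21) = 1.539 in.
Since a = 1.539 ≤ h_f = 6.2 in, the stress block lies entirely in the flange; analyse as a rectangular beam of width b_f.
M_n = T(d − a/2) = 137.4 × (25.2 − 0.7695) = 3356.8 kip·in.
M_n = 3356.8/12 = 279.73 kip·ft.

M_n ≈ 280 kip·ft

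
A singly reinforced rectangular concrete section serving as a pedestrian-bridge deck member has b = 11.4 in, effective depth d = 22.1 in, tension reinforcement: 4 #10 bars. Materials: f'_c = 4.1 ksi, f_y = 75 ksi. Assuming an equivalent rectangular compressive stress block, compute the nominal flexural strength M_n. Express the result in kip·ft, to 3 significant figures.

M_n ≈ 549 kip·ft

A_s = 4 × 1.27 = 5.08 in².
T = A_s f_y = 5.08 × 75 = 381 kips.
a = T/(0.85 f'_c b) = 381/(0.85 × 4.1 × 11.4) = 9.590 in.
M_n = T(d − a/2) = 381 × (22.1 − 4.795) = 6593.2 kip·in = 6593.2/12 = 549.43 kip·ft.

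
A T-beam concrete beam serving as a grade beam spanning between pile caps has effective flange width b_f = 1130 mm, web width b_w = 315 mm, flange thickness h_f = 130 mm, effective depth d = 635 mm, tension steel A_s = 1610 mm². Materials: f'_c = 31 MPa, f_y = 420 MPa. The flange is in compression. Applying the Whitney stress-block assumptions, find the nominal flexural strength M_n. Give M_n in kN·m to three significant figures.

Tension: T = A_s f_y = 1610 × 420 = 676200 N.
Try a within the flange: a = T/(0.85 f'_c b_f) = 676200/(0.85 × 31 × 1130) = 22.71 mm.
Since a = 22.71 ≤ h_f = 130 mm, the stress block lies entirely in the flange; analyse as a rectangular beam of width b_f.
M_n = T(d − a/2) = 676200 × (635 − 11.355) = 421.71 × 10⁶ N·mm.
M_n = 421.71 kN·m.

M_n ≈ 422 kN·m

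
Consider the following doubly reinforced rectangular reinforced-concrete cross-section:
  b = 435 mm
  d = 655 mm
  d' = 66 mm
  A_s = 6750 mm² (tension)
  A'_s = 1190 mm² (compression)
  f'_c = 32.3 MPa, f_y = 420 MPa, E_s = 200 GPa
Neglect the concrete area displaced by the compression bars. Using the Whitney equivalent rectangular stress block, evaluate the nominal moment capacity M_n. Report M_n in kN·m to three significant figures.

Assume both tension and compression steel yield.
Net tension couple steel: A_s − A'_s = 5560 mm².
a = (A_s − A'_s) f_y / (0.85 f'_c b) = 2335200/(0.85 × 32.3 × 435) = 195.53 mm.
c = a/β₁ = 195.53/0.819 = 238.74 mm; ε'_s = 0.003(c − d')/c = 0.0022 ≥ f_y/E_s = 0.0021, so compression steel does yield.
M_n = (A_s − A'_s) f_y (d − a/2) + A'_s f_y (d − d') = [2335200 × (655 − 97.765) + 499800 × (655 − 66)] × 10⁻⁶ = 1301.26 + 294.38 = 1595.64 kN·m.

M_n ≈ 1600 kN·m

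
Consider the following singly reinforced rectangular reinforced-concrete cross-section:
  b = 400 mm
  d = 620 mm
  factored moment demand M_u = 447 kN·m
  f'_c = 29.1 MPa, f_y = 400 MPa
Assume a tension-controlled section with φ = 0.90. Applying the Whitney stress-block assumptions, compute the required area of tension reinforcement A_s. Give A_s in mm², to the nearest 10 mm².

A_s ≈ 2150 mm²

M_n = M_u/φ = 447/0.90 = 496.667 kN·m.
With M_n = 0.85 f'_c a b (d − a/2), solve the quadratic for a:
a = d − √(d² − 2M_n/(0.85 f'_c b)) = 620 − √(620² − 2 × 496.667×10⁶/(0.85 × 29.1 × 400)) = 87.08 mm.
A_s = 0.85 f'_c a b / f_y = 0.85 × 29.1 × 87.08 × 400 / 400 = 2153.9 mm².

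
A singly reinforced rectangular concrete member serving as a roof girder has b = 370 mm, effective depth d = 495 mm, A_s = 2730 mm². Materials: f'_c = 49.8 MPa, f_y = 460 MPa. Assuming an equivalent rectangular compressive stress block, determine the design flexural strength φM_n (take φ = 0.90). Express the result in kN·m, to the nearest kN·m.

T = A_s f_y = 2730 × 460 = 1255800 N = 1255.8 kN.
From C = T: a = T/(0.85 f'_c b) = 1255800/(0.85 × 49.8 × 370) = 80.18 mm.
M_n = T(d − a/2) = 1255.8 kN × (495 − 40.09) mm = 571.28 kN·m.
φM_n = 0.90 × 571.28 = 514.15 kN·m.

φM_n ≈ 514 kN·m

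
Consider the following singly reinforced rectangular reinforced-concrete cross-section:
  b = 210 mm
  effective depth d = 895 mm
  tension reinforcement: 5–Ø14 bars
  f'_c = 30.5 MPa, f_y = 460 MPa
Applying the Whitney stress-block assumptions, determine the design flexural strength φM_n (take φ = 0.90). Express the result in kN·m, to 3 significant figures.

φM_n ≈ 275 kN·m

A_s = 5 × 154 = 770 mm².
T = A_s f_y = 770 × 460 = 354200 N = 354.2 kN.
From C = T: a = T/(0.85 f'_c b) = 354200/(0.85 × 30.5 × 210) = 65.06 mm.
M_n = T(d − a/2) = 354.2 kN × (895 − 32.53) mm = 305.49 kN·m.
φM_n = 0.90 × 305.49 = 274.94 kN·m.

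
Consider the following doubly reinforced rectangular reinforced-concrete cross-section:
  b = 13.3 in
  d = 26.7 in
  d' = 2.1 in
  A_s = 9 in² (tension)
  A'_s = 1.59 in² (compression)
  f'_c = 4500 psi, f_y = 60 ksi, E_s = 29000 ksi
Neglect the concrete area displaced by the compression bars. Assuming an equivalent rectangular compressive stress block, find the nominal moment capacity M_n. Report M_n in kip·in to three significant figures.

Assume both steels yield.
a = (A_s − A'_s) f_y/(0.85 f'_c b) = (9 − 1.59) × 60/(0.85 × 4.5 × 13.3) = 8.739 in.
c = a/β₁ = 8.739/0.825 = 10.593 in; ε'_s = 0.003(c − d')/c = 0.0024 ≥ ε_y = 0.0021, so the compression steel yields.
M_n = (A_s − A'_s) f_y (d − a/2) + A'_s f_y (d − d') = 444.6 × (26.7 − 4.3695) + 95.4 × (26.7 − 2.1) = 9928.1 + 2346.8 = 12274.9 kip·in.

M_n ≈ 12300 kip·in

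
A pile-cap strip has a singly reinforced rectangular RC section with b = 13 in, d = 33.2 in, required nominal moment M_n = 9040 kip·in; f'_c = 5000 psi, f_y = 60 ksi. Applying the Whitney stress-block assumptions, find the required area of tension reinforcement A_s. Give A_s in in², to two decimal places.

From M_n = 0.85 f'_c a b (d − a/2):
a = d − √(d² − 2M_n/(0.85 f'_c b)) = 33.2 − √(33.2² − 2 × 9040/(0.85 × 5 × 13)) = 5.361 in.
A_s = 0.85 f'_c a b / f_y = 0.85 × 5 × 5.361 × 13 / 60 = 4.937 in².

A_s ≈ 4.94 in²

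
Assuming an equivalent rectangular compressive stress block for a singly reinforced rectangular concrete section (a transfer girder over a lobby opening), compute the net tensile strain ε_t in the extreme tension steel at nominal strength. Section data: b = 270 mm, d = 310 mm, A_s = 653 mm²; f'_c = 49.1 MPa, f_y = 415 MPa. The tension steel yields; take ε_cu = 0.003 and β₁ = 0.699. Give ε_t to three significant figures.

a = A_s f_y/(0.85 f'_c b) = 24.05 mm.
β₁ = 0.699, so c = a/β₁ = 24.05/0.699 = 34.41 mm.
From the linear strain diagram with ε_cu = 0.003: ε_t = 0.003 (d − c)/c = 0.003 × (310 − 34.41)/34.41 = 0.0240.
Since ε_t ≥ 0.005, the section is tension-controlled.

ε_t ≈ 0.0240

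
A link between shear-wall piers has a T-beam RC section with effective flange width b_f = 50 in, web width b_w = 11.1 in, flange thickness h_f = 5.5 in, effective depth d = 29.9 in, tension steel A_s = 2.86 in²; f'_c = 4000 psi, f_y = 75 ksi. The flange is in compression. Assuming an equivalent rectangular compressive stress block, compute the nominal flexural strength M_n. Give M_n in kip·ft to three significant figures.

Tension: T = A_s f_y = 2.86 × 75 = 214.5 kips.
Try a within the flange: a = T/(0.85 f'_c b_f) = 214.5/(0.85 × 4 × 50) = 1.262 in.
Since a = 1.262 ≤ h_f = 5.5 in, the stress block lies entirely in the flange; analyse as a rectangular beam of width b_f.
M_n = T(d − a/2) = 214.5 × (29.9 − 0.631) = 6278.2 kip·in.
M_n = 6278.2/12 = 523.18 kip·ft.

M_n ≈ 523 kip·ft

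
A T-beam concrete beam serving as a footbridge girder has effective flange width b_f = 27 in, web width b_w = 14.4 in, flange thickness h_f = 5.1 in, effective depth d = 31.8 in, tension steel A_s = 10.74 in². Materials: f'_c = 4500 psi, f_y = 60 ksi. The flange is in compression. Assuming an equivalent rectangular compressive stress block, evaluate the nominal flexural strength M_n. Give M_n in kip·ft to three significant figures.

Tension: T = A_s f_y = 10.74 × 60 = 644.4 kips.
Try a within the flange: a = T/(0.85 f'_c b_f) = 644.4/(0.85 × 4.5 × 27) = 6.240 in.
a = 6.240 > h_f = 5.1 in: the block extends into the web. Split into flange-overhang and web parts.
C_f = 0.85 f'_c (b_f − b_w) h_f = 0.85 × 4.5 × (27 − 14.4) × 5.1 = 245.8 kips.
Remaining web compression depth: a_w = (T − C_f)/(0.85 f'_c b_w) = (644.4 − 245.8)/(0.85 × 4.5 × 14.4) = 7.237 in.
M_n = C_f(d − h_f/2) + (T − C_f)(d − a_w/2) = 245.8 × (31.8 − 2.55) + 398.6 × (31.8 − 3.6185) = 7189.7 + 11233.1 = 18422.8 kip·in.
M_n = 18422.8/12 = 1535.23 kip·ft.

M_n ≈ 1540 kip·ft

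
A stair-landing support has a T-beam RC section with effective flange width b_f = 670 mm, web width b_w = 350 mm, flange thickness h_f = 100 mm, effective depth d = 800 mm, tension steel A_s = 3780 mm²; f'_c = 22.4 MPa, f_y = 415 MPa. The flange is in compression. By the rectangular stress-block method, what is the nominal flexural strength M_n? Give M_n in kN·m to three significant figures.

Tension: T = A_s f_y = 3780 × 415 = 1568700 N.
Try a within the flange: a = T/(0.85 f'_c b_f) = 1568700/(0.85 × 22.4 × 670) = 122.97 mm.
a = 122.97 > h_f = 100 mm: the block extends into the web. Split into flange-overhang and web parts.
C_f = 0.85 f'_c (b_f − b_w) h_f = 0.85 × 22.4 × (670 − 350) × 100 = 609280 N.
Remaining web compression depth: a_w = (T − C_f)/(0.85 f'_c b_w) = (1568700 − 609280)/(0.85 × 22.4 × 350) = 143.97 mm.
M_n = C_f(d − h_f/2) + (T − C_f)(d − a_w/2) = 609280 × (800 − 50) + 959420 × (800 − 71.985) = 456.96 + 698.47 = 1155.43 × 10⁶ N·mm.
M_n = 1155.43 kN·m.

M_n ≈ 1160 kN·m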